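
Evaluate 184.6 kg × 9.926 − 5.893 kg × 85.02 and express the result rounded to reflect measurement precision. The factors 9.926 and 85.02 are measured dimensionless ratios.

184.6 × 9.926 = 1832.3396 → 1832 kg (4 s.f., last digit at the 10^0 place).
5.893 × 85.02 = 501.02286 → 501.0 kg (4 s.f., last digit at the 10^-1 place).
Difference: 1331.31674 kg; keep the coarser place, 10^0.
Result: 1331 kg.

1331 kg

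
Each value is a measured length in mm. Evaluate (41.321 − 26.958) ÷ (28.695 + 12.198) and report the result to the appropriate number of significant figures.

0.35123

41.321 − 26.958 = 14.363, limited to 3 d.p. → 5 s.f.; 28.695 + 12.198 = 40.893, limited to 3 d.p. → 5 s.f.
Carrying full precision, 14.363 ÷ 40.893 = 0.35123370748…; keep min(5, 5) = 5 s.f.
Rounded to 5 significant figures: 0.35123.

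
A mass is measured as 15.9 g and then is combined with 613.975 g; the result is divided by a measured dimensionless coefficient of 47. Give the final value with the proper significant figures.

13 g

15.9 g + 613.975 g = 629.875 g; the sum is limited to 1 decimal place (4 s.f.).
Carrying full precision, 629.875 ÷ 47 = 13.4015957447… g; 47 has 2 s.f., so the result keeps min(4, 2) = 2 s.f.
Rounded to 2 significant figures: 13 g.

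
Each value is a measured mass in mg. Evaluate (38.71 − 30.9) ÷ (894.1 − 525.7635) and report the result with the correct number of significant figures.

38.71 − 30.9 = 7.81, limited to 1 d.p. → 2 s.f.; 894.1 − 525.7635 = 368.3365, limited to 1 d.p. → 4 s.f.
Carrying full precision, 7.81 ÷ 368.3365 = 0.0212034376175…; keep min(2, 4) = 2 s.f.
Rounded to 2 significant figures: 0.021.

0.021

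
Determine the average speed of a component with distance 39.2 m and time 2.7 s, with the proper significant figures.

average speed = 39.2 m ÷ 2.7 s = 14.5185185185… m/s.
39.2 has 3 significant figures; 2.7 has 2.
Division/multiplication keeps the fewest: 2 significant figures.
Rounded: 15 m/s.

15 m/s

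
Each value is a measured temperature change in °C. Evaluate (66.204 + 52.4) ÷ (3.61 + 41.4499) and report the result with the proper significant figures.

2.632

66.204 + 52.4 = 118.604, limited to 1 d.p. → 4 s.f.; 3.61 + 41.4499 = 45.0599, limited to 2 d.p. → 4 s.f.
Carrying full precision, 118.604 ÷ 45.0599 = 2.63214077262…; keep min(4, 4) = 4 s.f.
Rounded to 4 significant figures: 2.632.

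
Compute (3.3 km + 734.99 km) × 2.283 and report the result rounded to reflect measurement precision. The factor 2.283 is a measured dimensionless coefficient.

1686 km

3.3 km + 734.99 km = 738.29 km; the sum is limited to 1 decimal place (4 s.f.).
Carrying full precision, 738.29 × 2.283 = 1685.51607 km; 2.283 has 4 s.f., so the result keeps min(4, 4) = 4 s.f.
Rounded to 4 significant figures: 1686 km.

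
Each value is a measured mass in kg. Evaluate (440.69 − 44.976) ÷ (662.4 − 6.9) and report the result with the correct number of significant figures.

6.037 × 10^-1

440.69 − 44.976 = 395.714, limited to 2 d.p. → 5 s.f.; 662.4 − 6.9 = 655.5, limited to 1 d.p. → 4 s.f.
Carrying full precision, 395.714 ÷ 655.5 = 0.603682684973…; keep min(5, 4) = 4 s.f.
Rounded to 4 significant figures: 6.037 × 10^-1.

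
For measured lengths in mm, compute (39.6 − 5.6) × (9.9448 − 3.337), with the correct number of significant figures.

39.6 − 5.6 = 34.0, limited to 1 d.p. → 3 s.f.; 9.9448 − 3.337 = 6.6078, limited to 3 d.p. → 4 s.f.
Carrying full precision, 34.0 × 6.6078 = 224.6652; keep min(3, 4) = 3 s.f.
Rounded to 3 significant figures: 225 mm².

225 mm²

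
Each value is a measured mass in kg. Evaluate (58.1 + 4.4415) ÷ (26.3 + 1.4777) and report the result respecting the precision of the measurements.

58.1 + 4.4415 = 62.5415, limited to 1 d.p. → 3 s.f.; 26.3 + 1.4777 = 27.7777, limited to 1 d.p. → 3 s.f.
Carrying full precision, 62.5415 ÷ 27.7777 = 2.2515003042…; keep min(3, 3) = 3 s.f.
Rounded to 3 significant figures: 2.25.

2.25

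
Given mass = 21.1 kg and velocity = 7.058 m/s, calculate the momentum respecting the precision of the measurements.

momentum = 21.1 kg × 7.058 m/s = 148.9238 kg·m/s.
21.1 has 3 significant figures; 7.058 has 4.
Division/multiplication keeps the fewest: 3 significant figures.
Rounded: 149 kg·m/s.

149 kg·m/s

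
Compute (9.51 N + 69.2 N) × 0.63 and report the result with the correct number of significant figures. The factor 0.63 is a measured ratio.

9.51 N + 69.2 N = 78.71 N; the sum is limited to 1 decimal place (3 s.f.).
Carrying full precision, 78.71 × 0.63 = 49.5873 N; 0.63 has 2 s.f., so the result keeps min(3, 2) = 2 s.f.
Rounded to 2 significant figures: 5.0 × 10^1 N.

5.0 × 10^1 N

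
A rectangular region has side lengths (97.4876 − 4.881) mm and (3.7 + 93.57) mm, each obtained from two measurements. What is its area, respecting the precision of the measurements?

97.4876 − 4.881 = 92.6066, limited to 3 d.p. → 5 s.f.; 3.7 + 93.57 = 97.27, limited to 1 d.p. → 3 s.f.
Carrying full precision, 92.6066 × 97.27 = 9007.843982; keep min(5, 3) = 3 s.f.
Rounded to 3 significant figures: 9.01 × 10³ mm².

9.01 × 10³ mm²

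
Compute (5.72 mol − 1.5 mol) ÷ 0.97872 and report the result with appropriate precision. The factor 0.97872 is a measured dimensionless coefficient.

4.3 mol

5.72 mol − 1.5 mol = 4.22 mol; the difference is limited to 1 decimal place (2 s.f.).
Carrying full precision, 4.22 ÷ 0.97872 = 4.31175412784… mol; 0.97872 has 5 s.f., so the result keeps min(2, 5) = 2 s.f.
Rounded to 2 significant figures: 4.3 mol.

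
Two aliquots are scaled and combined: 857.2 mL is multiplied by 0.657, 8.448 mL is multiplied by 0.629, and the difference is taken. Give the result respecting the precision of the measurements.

5.58 × 10² mL

857.2 × 0.657 = 563.1804 → 563 mL (3 s.f., last digit at the 10^0 place).
8.448 × 0.629 = 5.313792 → 5.31 mL (3 s.f., last digit at the 10^-2 place).
Difference: 557.866608 mL; keep the coarser place, 10^0.
Result: 5.58 × 10² mL.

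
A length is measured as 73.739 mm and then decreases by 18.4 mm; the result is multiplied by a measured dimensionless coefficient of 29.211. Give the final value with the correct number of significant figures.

1.62 × 10³ mm

73.739 mm − 18.4 mm = 55.339 mm; the difference is limited to 1 decimal place (3 s.f.).
Carrying full precision, 55.339 × 29.211 = 1616.507529 mm; 29.211 has 5 s.f., so the result keeps min(3, 5) = 3 s.f.
Rounded to 3 significant figures: 1.62 × 10³ mm.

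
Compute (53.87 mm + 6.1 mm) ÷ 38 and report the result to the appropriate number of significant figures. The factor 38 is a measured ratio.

1.6 mm

53.87 mm + 6.1 mm = 59.97 mm; the sum is limited to 1 decimal place (3 s.f.).
Carrying full precision, 59.97 ÷ 38 = 1.57815789474… mm; 38 has 2 s.f., so the result keeps min(3, 2) = 2 s.f.
Rounded to 2 significant figures: 1.6 mm.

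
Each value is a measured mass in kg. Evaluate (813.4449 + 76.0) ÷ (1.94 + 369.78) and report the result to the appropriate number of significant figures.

813.4449 + 76.0 = 889.4449, limited to 1 d.p. → 4 s.f.; 1.94 + 369.78 = 371.72, limited to 2 d.p. → 5 s.f.
Carrying full precision, 889.4449 ÷ 371.72 = 2.39278193264…; keep min(4, 5) = 4 s.f.
Rounded to 4 significant figures: 2.393.

2.393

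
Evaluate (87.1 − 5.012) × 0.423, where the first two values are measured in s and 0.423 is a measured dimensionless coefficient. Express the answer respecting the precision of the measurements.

34.7 s

87.1 s − 5.012 s = 82.088 s; the difference is limited to 1 decimal place (3 s.f.).
Carrying full precision, 82.088 × 0.423 = 34.723224 s; 0.423 has 3 s.f., so the result keeps min(3, 3) = 3 s.f.
Rounded to 3 significant figures: 34.7 s.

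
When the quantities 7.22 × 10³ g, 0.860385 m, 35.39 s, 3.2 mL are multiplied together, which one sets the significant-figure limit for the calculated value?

3.2 mL

7.22 × 10³ g → 3 s.f.; 0.860385 m → 6 s.f.; 35.39 s → 4 s.f.; 3.2 mL → 2 s.f.
The fewest is 2 significant figures, from 3.2 mL.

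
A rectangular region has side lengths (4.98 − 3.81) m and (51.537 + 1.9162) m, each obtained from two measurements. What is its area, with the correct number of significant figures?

4.98 − 3.81 = 1.17, limited to 2 d.p. → 3 s.f.; 51.537 + 1.9162 = 53.4532, limited to 3 d.p. → 5 s.f.
Carrying full precision, 1.17 × 53.4532 = 62.540244; keep min(3, 5) = 3 s.f.
Rounded to 3 significant figures: 62.5 m².

62.5 m²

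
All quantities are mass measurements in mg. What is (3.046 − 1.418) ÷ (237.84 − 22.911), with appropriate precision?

3.046 − 1.418 = 1.628, limited to 3 d.p. → 4 s.f.; 237.84 − 22.911 = 214.929, limited to 2 d.p. → 5 s.f.
Carrying full precision, 1.628 ÷ 214.929 = 0.00757459440094…; keep min(4, 5) = 4 s.f.
Rounded to 4 significant figures: 0.007575.

0.007575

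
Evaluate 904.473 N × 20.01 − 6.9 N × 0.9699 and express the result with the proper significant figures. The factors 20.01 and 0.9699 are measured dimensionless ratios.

1.809 × 10^4 N

904.473 × 20.01 = 18098.50473 → 1.810 × 10^4 N (4 s.f., last digit at the 10^1 place).
6.9 × 0.9699 = 6.69231 → 6.7 N (2 s.f., last digit at the 10^-1 place).
Difference: 18091.81242 N; keep the coarser place, 10^1.
Result: 1.809 × 10^4 N.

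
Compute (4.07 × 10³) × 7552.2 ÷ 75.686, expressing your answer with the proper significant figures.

4.06 × 10⁵

(4.07 × 10³) × 7552.2 ÷ 75.686 = 406118.093174…
Multiplication/division keeps the fewest significant figures: 4.07 × 10³ → 3 s.f., 7552.2 → 5 s.f., 75.686 → 5 s.f.; limit is 3.
Rounded to 3 significant figures: 4.06 × 10⁵.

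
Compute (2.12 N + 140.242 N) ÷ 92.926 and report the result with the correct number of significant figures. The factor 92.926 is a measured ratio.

1.5320 N

2.12 N + 140.242 N = 142.362 N; the sum is limited to 2 decimal places (5 s.f.).
Carrying full precision, 142.362 ÷ 92.926 = 1.53199319889… N; 92.926 has 5 s.f., so the result keeps min(5, 5) = 5 s.f.
Rounded to 5 significant figures: 1.5320 N.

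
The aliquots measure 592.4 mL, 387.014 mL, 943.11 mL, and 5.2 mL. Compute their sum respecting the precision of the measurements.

1927.7 mL

592.4 mL + 387.014 mL + 943.11 mL + 5.2 mL = 1927.724 mL.
Addition/subtraction keeps the fewest decimal places: 592.4 → 1 decimal place, 387.014 → 3 decimal places, 943.11 → 2 decimal places, 5.2 → 1 decimal place; limit is 1.
Rounded to 1 decimal place: 1927.7 mL.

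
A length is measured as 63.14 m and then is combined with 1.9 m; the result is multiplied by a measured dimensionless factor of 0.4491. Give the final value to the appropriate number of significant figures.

63.14 m + 1.9 m = 65.04 m; the sum is limited to 1 decimal place (3 s.f.).
Carrying full precision, 65.04 × 0.4491 = 29.209464 m; 0.4491 has 4 s.f., so the result keeps min(3, 4) = 3 s.f.
Rounded to 3 significant figures: 29.2 m.

29.2 m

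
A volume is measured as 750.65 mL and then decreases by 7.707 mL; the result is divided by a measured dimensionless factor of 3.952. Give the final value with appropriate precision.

750.65 mL − 7.707 mL = 742.943 mL; the difference is limited to 2 decimal places (5 s.f.).
Carrying full precision, 742.943 ÷ 3.952 = 187.991649798… mL; 3.952 has 4 s.f., so the result keeps min(5, 4) = 4 s.f.
Rounded to 4 significant figures: 1.880 × 10^2 mL.

1.880 × 10^2 mL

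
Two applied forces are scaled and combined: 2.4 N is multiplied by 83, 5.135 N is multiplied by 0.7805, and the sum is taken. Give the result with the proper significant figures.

2.4 × 83 = 199.2 → 2.0 × 10² N (2 s.f., last digit at the 10^1 place).
5.135 × 0.7805 = 4.0078675 → 4.008 N (4 s.f., last digit at the 10^-3 place).
Sum: 203.2078675 N; keep the coarser place, 10^1.
Result: 2.0 × 10² N.

2.0 × 10² N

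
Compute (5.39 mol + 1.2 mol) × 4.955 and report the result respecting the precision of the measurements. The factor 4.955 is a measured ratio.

33 mol

5.39 mol + 1.2 mol = 6.59 mol; the sum is limited to 1 decimal place (2 s.f.).
Carrying full precision, 6.59 × 4.955 = 32.65345 mol; 4.955 has 4 s.f., so the result keeps min(2, 4) = 2 s.f.
Rounded to 2 significant figures: 33 mol.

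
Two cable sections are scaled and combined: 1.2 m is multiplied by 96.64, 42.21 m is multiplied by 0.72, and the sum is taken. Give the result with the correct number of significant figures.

1.5 × 10^2 m

1.2 × 96.64 = 115.968 → 1.2 × 10^2 m (2 s.f., last digit at the 10^1 place).
42.21 × 0.72 = 30.3912 → 30. m (2 s.f., last digit at the 10^0 place).
Sum: 146.3592 m; keep the coarser place, 10^1.
Result: 1.5 × 10^2 m.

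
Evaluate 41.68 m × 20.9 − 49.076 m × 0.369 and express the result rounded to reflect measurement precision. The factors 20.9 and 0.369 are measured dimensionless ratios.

853 m

41.68 × 20.9 = 871.112 → 871 m (3 s.f., last digit at the 10^0 place).
49.076 × 0.369 = 18.109044 → 18.1 m (3 s.f., last digit at the 10^-1 place).
Difference: 853.002956 m; keep the coarser place, 10^0.
Result: 853 m.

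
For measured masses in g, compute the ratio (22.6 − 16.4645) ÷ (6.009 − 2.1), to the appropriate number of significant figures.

22.6 − 16.4645 = 6.1355, limited to 1 d.p. → 2 s.f.; 6.009 − 2.1 = 3.909, limited to 1 d.p. → 2 s.f.
Carrying full precision, 6.1355 ÷ 3.909 = 1.56958301356…; keep min(2, 2) = 2 s.f.
Rounded to 2 significant figures: 1.6.

1.6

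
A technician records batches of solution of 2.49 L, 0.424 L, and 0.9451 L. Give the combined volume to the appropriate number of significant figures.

3.86 L

2.49 L + 0.424 L + 0.9451 L = 3.8591 L.
Addition/subtraction keeps the fewest decimal places: 2.49 → 2 decimal places, 0.424 → 3 decimal places, 0.9451 → 4 decimal places; limit is 2.
Rounded to 2 decimal places: 3.86 L.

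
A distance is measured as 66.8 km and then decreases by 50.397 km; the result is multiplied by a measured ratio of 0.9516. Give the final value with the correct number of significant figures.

66.8 km − 50.397 km = 16.403 km; the difference is limited to 1 decimal place (3 s.f.).
Carrying full precision, 16.403 × 0.9516 = 15.6090948 km; 0.9516 has 4 s.f., so the result keeps min(3, 4) = 3 s.f.
Rounded to 3 significant figures: 15.6 km.

15.6 km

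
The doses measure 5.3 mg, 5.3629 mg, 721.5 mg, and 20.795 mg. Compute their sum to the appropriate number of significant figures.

5.3 mg + 5.3629 mg + 721.5 mg + 20.795 mg = 752.9579 mg.
Addition/subtraction keeps the fewest decimal places: 5.3 → 1 decimal place, 5.3629 → 4 decimal places, 721.5 → 1 decimal place, 20.795 → 3 decimal places; limit is 1.
Rounded to 1 decimal place: 753.0 mg.

753.0 mg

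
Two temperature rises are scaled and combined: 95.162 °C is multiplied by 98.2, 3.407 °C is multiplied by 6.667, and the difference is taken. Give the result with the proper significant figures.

95.162 × 98.2 = 9344.9084 → 9.34 × 10³ °C (3 s.f., last digit at the 10^1 place).
3.407 × 6.667 = 22.714469 → 22.71 °C (4 s.f., last digit at the 10^-2 place).
Difference: 9322.193931 °C; keep the coarser place, 10^1.
Result: 9.32 × 10³ °C.

9.32 × 10³ °C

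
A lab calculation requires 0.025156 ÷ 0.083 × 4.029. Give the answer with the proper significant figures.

1.2

0.025156 ÷ 0.083 × 4.029 = 1.22112679518…
Multiplication/division keeps the fewest significant figures: 0.025156 → 5 s.f., 0.083 → 2 s.f., 4.029 → 4 s.f.; limit is 2.
Rounded to 2 significant figures: 1.2.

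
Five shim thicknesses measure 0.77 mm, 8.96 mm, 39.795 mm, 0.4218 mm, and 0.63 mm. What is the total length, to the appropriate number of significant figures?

0.77 mm + 8.96 mm + 39.795 mm + 0.4218 mm + 0.63 mm = 50.5768 mm.
Addition/subtraction keeps the fewest decimal places: 0.77 → 2 decimal places, 8.96 → 2 decimal places, 39.795 → 3 decimal places, 0.4218 → 4 decimal places, 0.63 → 2 decimal places; limit is 2.
Rounded to 2 decimal places: 50.58 mm.

50.58 mm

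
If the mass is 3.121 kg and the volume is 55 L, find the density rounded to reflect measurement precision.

0.057 kg/L

density = 3.121 kg ÷ 55 L = 0.0567454545455… kg/L.
3.121 has 4 significant figures; 55 has 2.
Division/multiplication keeps the fewest: 2 significant figures.
Rounded: 0.057 kg/L.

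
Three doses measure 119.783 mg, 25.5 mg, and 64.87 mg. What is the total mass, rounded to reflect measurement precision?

210.2 mg

119.783 mg + 25.5 mg + 64.87 mg = 210.153 mg.
Addition/subtraction keeps the fewest decimal places: 119.783 → 3 decimal places, 25.5 → 1 decimal place, 64.87 → 2 decimal places; limit is 1.
Rounded to 1 decimal place: 210.2 mg.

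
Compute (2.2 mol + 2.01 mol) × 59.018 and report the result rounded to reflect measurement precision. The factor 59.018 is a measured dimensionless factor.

2.2 mol + 2.01 mol = 4.21 mol; the sum is limited to 1 decimal place (2 s.f.).
Carrying full precision, 4.21 × 59.018 = 248.46578 mol; 59.018 has 5 s.f., so the result keeps min(2, 5) = 2 s.f.
Rounded to 2 significant figures: 2.5 × 10^2 mol.

2.5 × 10^2 mol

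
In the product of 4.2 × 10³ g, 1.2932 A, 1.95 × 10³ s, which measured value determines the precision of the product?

4.2 × 10³ g

4.2 × 10³ g → 2 s.f.; 1.2932 A → 5 s.f.; 1.95 × 10³ s → 3 s.f.
The fewest is 2 significant figures, from 4.2 × 10³ g.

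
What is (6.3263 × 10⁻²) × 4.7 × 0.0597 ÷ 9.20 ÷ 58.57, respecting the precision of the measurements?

3.3 × 10⁻⁵

(6.3263 × 10⁻²) × 4.7 × 0.0597 ÷ 9.20 ÷ 58.57 = 0.0000329426794582…
Multiplication/division keeps the fewest significant figures: 6.3263 × 10⁻² → 5 s.f., 4.7 → 2 s.f., 0.0597 → 3 s.f., 9.20 → 3 s.f., 58.57 → 4 s.f.; limit is 2.
Rounded to 2 significant figures: 3.3 × 10⁻⁵.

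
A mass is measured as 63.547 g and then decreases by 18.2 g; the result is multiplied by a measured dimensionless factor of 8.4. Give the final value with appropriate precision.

3.8 × 10² g

63.547 g − 18.2 g = 45.347 g; the difference is limited to 1 decimal place (3 s.f.).
Carrying full precision, 45.347 × 8.4 = 380.9148 g; 8.4 has 2 s.f., so the result keeps min(3, 2) = 2 s.f.
Rounded to 2 significant figures: 3.8 × 10² g.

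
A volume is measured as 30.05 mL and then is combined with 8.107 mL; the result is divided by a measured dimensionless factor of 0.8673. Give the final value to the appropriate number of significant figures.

30.05 mL + 8.107 mL = 38.157 mL; the sum is limited to 2 decimal places (4 s.f.).
Carrying full precision, 38.157 ÷ 0.8673 = 43.995157385… mL; 0.8673 has 4 s.f., so the result keeps min(4, 4) = 4 s.f.
Rounded to 4 significant figures: 44.00 mL.

44.00 mL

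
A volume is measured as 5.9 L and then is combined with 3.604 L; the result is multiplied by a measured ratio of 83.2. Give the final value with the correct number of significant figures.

5.9 L + 3.604 L = 9.504 L; the sum is limited to 1 decimal place (2 s.f.).
Carrying full precision, 9.504 × 83.2 = 790.7328 L; 83.2 has 3 s.f., so the result keeps min(2, 3) = 2 s.f.
Rounded to 2 significant figures: 7.9 × 10^2 L.

7.9 × 10^2 L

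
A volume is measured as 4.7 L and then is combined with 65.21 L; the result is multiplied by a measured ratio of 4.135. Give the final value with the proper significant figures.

4.7 L + 65.21 L = 69.91 L; the sum is limited to 1 decimal place (3 s.f.).
Carrying full precision, 69.91 × 4.135 = 289.07785 L; 4.135 has 4 s.f., so the result keeps min(3, 4) = 3 s.f.
Rounded to 3 significant figures: 2.89 × 10^2 L.

2.89 × 10^2 L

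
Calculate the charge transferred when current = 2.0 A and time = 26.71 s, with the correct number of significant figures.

53 C

charge transferred = 2.0 A × 26.71 s = 53.42 C.
2.0 has 2 significant figures; 26.71 has 4.
Division/multiplication keeps the fewest: 2 significant figures.
Rounded: 53 C.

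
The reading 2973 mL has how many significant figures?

2973: every digit is nonzero and significant.

4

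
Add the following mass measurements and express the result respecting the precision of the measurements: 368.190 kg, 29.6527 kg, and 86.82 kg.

368.190 kg + 29.6527 kg + 86.82 kg = 484.6627 kg.
Addition/subtraction keeps the fewest decimal places: 368.190 → 3 decimal places, 29.6527 → 4 decimal places, 86.82 → 2 decimal places; limit is 2.
Rounded to 2 decimal places: 4.8466 × 10² kg.

4.8466 × 10² kg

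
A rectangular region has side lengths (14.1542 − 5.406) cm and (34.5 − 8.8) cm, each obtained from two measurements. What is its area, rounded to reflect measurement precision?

225 cm²

14.1542 − 5.406 = 8.7482, limited to 3 d.p. → 4 s.f.; 34.5 − 8.8 = 25.7, limited to 1 d.p. → 3 s.f.
Carrying full precision, 8.7482 × 25.7 = 224.82874; keep min(4, 3) = 3 s.f.
Rounded to 3 significant figures: 225 cm².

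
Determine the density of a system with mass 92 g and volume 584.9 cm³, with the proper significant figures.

1.6 × 10⁻¹ g/cm³

density = 92 g ÷ 584.9 cm³ = 0.15729184476… g/cm³.
92 has 2 significant figures; 584.9 has 4.
Division/multiplication keeps the fewest: 2 significant figures.
Rounded: 1.6 × 10⁻¹ g/cm³.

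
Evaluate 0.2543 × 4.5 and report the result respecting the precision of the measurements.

1.1

0.2543 × 4.5 = 1.14435
Multiplication/division keeps the fewest significant figures: 0.2543 → 4 s.f., 4.5 → 2 s.f.; limit is 2.
Rounded to 2 significant figures: 1.1.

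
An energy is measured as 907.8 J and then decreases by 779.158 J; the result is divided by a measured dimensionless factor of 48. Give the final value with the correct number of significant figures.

907.8 J − 779.158 J = 128.642 J; the difference is limited to 1 decimal place (4 s.f.).
Carrying full precision, 128.642 ÷ 48 = 2.68004166667… J; 48 has 2 s.f., so the result keeps min(4, 2) = 2 s.f.
Rounded to 2 significant figures: 2.7 J.

2.7 J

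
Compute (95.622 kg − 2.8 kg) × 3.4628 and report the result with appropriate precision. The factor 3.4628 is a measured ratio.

321 kg

95.622 kg − 2.8 kg = 92.822 kg; the difference is limited to 1 decimal place (3 s.f.).
Carrying full precision, 92.822 × 3.4628 = 321.4240216 kg; 3.4628 has 5 s.f., so the result keeps min(3, 5) = 3 s.f.
Rounded to 3 significant figures: 321 kg.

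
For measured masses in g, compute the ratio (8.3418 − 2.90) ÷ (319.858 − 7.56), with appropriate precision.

1.74 × 10^-2

8.3418 − 2.90 = 5.4418, limited to 2 d.p. → 3 s.f.; 319.858 − 7.56 = 312.298, limited to 2 d.p. → 5 s.f.
Carrying full precision, 5.4418 ÷ 312.298 = 0.0174250235352…; keep min(3, 5) = 3 s.f.
Rounded to 3 significant figures: 1.74 × 10^-2.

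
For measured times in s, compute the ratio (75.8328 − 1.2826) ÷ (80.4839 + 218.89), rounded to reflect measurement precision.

0.24902

75.8328 − 1.2826 = 74.5502, limited to 4 d.p. → 6 s.f.; 80.4839 + 218.89 = 299.3739, limited to 2 d.p. → 5 s.f.
Carrying full precision, 74.5502 ÷ 299.3739 = 0.249020372183…; keep min(6, 5) = 5 s.f.
Rounded to 5 significant figures: 0.24902.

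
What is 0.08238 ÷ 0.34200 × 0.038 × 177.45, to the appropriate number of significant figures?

0.08238 ÷ 0.34200 × 0.038 × 177.45 = 1.624259
Multiplication/division keeps the fewest significant figures: 0.08238 → 4 s.f., 0.34200 → 5 s.f., 0.038 → 2 s.f., 177.45 → 5 s.f.; limit is 2.
Rounded to 2 significant figures: 1.6.

1.6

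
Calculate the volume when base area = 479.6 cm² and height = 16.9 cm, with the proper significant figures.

volume = 479.6 cm² × 16.9 cm = 8105.24 cm³.
479.6 has 4 significant figures; 16.9 has 3.
Division/multiplication keeps the fewest: 3 significant figures.
Rounded: 8.11 × 10³ cm³.

8.11 × 10³ cm³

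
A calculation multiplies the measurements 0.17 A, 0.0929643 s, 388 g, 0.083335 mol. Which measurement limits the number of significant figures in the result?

0.17 A → 2 s.f.; 0.0929643 s → 6 s.f.; 388 g → 3 s.f.; 0.083335 mol → 5 s.f.
The fewest is 2 significant figures, from 0.17 A.

0.17 A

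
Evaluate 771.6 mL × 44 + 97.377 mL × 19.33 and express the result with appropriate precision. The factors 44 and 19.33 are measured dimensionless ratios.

3.6 × 10^4 mL

771.6 × 44 = 33950.4 → 3.4 × 10^4 mL (2 s.f., last digit at the 10^3 place).
97.377 × 19.33 = 1882.29741 → 1882 mL (4 s.f., last digit at the 10^0 place).
Sum: 35832.69741 mL; keep the coarser place, 10^3.
Result: 3.6 × 10^4 mL.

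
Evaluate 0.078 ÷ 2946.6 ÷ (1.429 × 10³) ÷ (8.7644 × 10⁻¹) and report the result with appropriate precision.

2.1 × 10⁻⁸

0.078 ÷ 2946.6 ÷ (1.429 × 10³) ÷ (8.7644 × 10⁻¹) = 2.11358150125 × 10^-8…
Multiplication/division keeps the fewest significant figures: 0.078 → 2 s.f., 2946.6 → 5 s.f., 1.429 × 10³ → 4 s.f., 8.7644 × 10⁻¹ → 5 s.f.; limit is 2.
Rounded to 2 significant figures: 2.1 × 10⁻⁸.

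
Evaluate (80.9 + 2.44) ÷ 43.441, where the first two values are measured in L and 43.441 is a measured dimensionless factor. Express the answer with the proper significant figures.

80.9 L + 2.44 L = 83.34 L; the sum is limited to 1 decimal place (3 s.f.).
Carrying full precision, 83.34 ÷ 43.441 = 1.91846412375… L; 43.441 has 5 s.f., so the result keeps min(3, 5) = 3 s.f.
Rounded to 3 significant figures: 1.92 L.

1.92 L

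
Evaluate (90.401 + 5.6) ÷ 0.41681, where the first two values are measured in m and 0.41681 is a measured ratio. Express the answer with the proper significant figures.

90.401 m + 5.6 m = 96.001 m; the sum is limited to 1 decimal place (3 s.f.).
Carrying full precision, 96.001 ÷ 0.41681 = 230.32316883… m; 0.41681 has 5 s.f., so the result keeps min(3, 5) = 3 s.f.
Rounded to 3 significant figures: 2.30 × 10^2 m.

2.30 × 10^2 m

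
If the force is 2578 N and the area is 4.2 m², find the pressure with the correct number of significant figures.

6.1 × 10^2 Pa

pressure = 2578 N ÷ 4.2 m² = 613.80952381… Pa.
2578 has 4 significant figures; 4.2 has 2.
Division/multiplication keeps the fewest: 2 significant figures.
Rounded: 6.1 × 10^2 Pa.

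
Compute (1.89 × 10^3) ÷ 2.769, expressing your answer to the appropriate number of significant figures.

(1.89 × 10^3) ÷ 2.769 = 682.55687974…
Multiplication/division keeps the fewest significant figures: 1.89 × 10^3 → 3 s.f., 2.769 → 4 s.f.; limit is 3.
Rounded to 3 significant figures: 683.

683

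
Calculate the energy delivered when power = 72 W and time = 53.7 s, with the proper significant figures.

3.9 × 10^3 J

energy delivered = 72 W × 53.7 s = 3866.4 J.
72 has 2 significant figures; 53.7 has 3.
Division/multiplication keeps the fewest: 2 significant figures.
Rounded: 3.9 × 10^3 J.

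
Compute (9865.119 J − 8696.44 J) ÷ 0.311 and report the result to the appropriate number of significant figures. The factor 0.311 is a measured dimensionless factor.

3.76 × 10^3 J

9865.119 J − 8696.44 J = 1168.679 J; the difference is limited to 2 decimal places (6 s.f.).
Carrying full precision, 1168.679 ÷ 0.311 = 3757.81028939… J; 0.311 has 3 s.f., so the result keeps min(6, 3) = 3 s.f.
Rounded to 3 significant figures: 3.76 × 10^3 J.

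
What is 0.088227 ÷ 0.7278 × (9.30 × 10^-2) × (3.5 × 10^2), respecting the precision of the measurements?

3.9

0.088227 ÷ 0.7278 × (9.30 × 10^-2) × (3.5 × 10^2) = 3.94584892828…
Multiplication/division keeps the fewest significant figures: 0.088227 → 5 s.f., 0.7278 → 4 s.f., 9.30 × 10^-2 → 3 s.f., 3.5 × 10^2 → 2 s.f.; limit is 2.
Rounded to 2 significant figures: 3.9.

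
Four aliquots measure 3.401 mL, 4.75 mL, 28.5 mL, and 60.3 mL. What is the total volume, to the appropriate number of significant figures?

97.0 mL

3.401 mL + 4.75 mL + 28.5 mL + 60.3 mL = 96.951 mL.
Addition/subtraction keeps the fewest decimal places: 3.401 → 3 decimal places, 4.75 → 2 decimal places, 28.5 → 1 decimal place, 60.3 → 1 decimal place; limit is 1.
Rounded to 1 decimal place: 97.0 mL.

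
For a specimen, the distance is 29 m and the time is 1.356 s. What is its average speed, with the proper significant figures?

21 m/s

average speed = 29 m ÷ 1.356 s = 21.3864306785… m/s.
29 has 2 significant figures; 1.356 has 4.
Division/multiplication keeps the fewest: 2 significant figures.
Rounded: 21 m/s.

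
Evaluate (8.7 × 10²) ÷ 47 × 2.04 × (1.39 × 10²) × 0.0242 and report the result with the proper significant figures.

1.3 × 10²

(8.7 × 10²) ÷ 47 × 2.04 × (1.39 × 10²) × 0.0242 = 127.022813617…
Multiplication/division keeps the fewest significant figures: 8.7 × 10² → 2 s.f., 47 → 2 s.f., 2.04 → 3 s.f., 1.39 × 10² → 3 s.f., 0.0242 → 3 s.f.; limit is 2.
Rounded to 2 significant figures: 1.3 × 10².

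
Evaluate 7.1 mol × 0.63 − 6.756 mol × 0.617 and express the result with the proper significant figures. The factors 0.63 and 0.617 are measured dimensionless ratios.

7.1 × 0.63 = 4.473 → 4.5 mol (2 s.f., last digit at the 10^-1 place).
6.756 × 0.617 = 4.168452 → 4.17 mol (3 s.f., last digit at the 10^-2 place).
Difference: 0.304548 mol; keep the coarser place, 10^-1.
Result: 0.3 mol.

0.3 mol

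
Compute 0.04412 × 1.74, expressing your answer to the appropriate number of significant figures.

0.04412 × 1.74 = 0.0767688
Multiplication/division keeps the fewest significant figures: 0.04412 → 4 s.f., 1.74 → 3 s.f.; limit is 3.
Rounded to 3 significant figures: 0.0768.

0.0768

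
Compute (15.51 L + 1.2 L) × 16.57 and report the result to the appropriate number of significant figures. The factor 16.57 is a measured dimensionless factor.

277 L

15.51 L + 1.2 L = 16.71 L; the sum is limited to 1 decimal place (3 s.f.).
Carrying full precision, 16.71 × 16.57 = 276.8847 L; 16.57 has 4 s.f., so the result keeps min(3, 4) = 3 s.f.
Rounded to 3 significant figures: 277 L.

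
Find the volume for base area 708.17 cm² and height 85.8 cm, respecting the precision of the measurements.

6.08 × 10^4 cm³

volume = 708.17 cm² × 85.8 cm = 60760.986 cm³.
708.17 has 5 significant figures; 85.8 has 3.
Division/multiplication keeps the fewest: 3 significant figures.
Rounded: 6.08 × 10^4 cm³.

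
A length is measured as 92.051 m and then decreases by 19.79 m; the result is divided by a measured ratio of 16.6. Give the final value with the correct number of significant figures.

4.35 m

92.051 m − 19.79 m = 72.261 m; the difference is limited to 2 decimal places (4 s.f.).
Carrying full precision, 72.261 ÷ 16.6 = 4.35307228916… m; 16.6 has 3 s.f., so the result keeps min(4, 3) = 3 s.f.
Rounded to 3 significant figures: 4.35 m.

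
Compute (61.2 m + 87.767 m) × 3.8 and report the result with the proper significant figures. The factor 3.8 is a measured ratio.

61.2 m + 87.767 m = 148.967 m; the sum is limited to 1 decimal place (4 s.f.).
Carrying full precision, 148.967 × 3.8 = 566.0746 m; 3.8 has 2 s.f., so the result keeps min(4, 2) = 2 s.f.
Rounded to 2 significant figures: 5.7 × 10² m.

5.7 × 10² m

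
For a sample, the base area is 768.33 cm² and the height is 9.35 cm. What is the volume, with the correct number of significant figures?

volume = 768.33 cm² × 9.35 cm = 7183.8855 cm³.
768.33 has 5 significant figures; 9.35 has 3.
Division/multiplication keeps the fewest: 3 significant figures.
Rounded: 7.18 × 10^3 cm³.

7.18 × 10^3 cm³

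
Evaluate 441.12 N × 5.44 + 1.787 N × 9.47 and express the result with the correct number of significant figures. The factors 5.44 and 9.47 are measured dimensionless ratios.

441.12 × 5.44 = 2399.6928 → 2.40 × 10^3 N (3 s.f., last digit at the 10^1 place).
1.787 × 9.47 = 16.92289 → 16.9 N (3 s.f., last digit at the 10^-1 place).
Sum: 2416.61569 N; keep the coarser place, 10^1.
Result: 2.42 × 10^3 N.

2.42 × 10^3 N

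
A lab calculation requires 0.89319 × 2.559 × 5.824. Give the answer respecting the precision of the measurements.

13.31

0.89319 × 2.559 × 5.824 = 13.311760775…
Multiplication/division keeps the fewest significant figures: 0.89319 → 5 s.f., 2.559 → 4 s.f., 5.824 → 4 s.f.; limit is 4.
Rounded to 4 significant figures: 13.31.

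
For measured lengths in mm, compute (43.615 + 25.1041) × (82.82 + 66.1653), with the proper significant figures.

43.615 + 25.1041 = 68.7191, limited to 3 d.p. → 5 s.f.; 82.82 + 66.1653 = 148.9853, limited to 2 d.p. → 5 s.f.
Carrying full precision, 68.7191 × 148.9853 = 10238.1357292…; keep min(5, 5) = 5 s.f.
Rounded to 5 significant figures: 10238 mm².

10238 mm²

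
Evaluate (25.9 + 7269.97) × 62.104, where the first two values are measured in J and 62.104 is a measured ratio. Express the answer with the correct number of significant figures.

25.9 J + 7269.97 J = 7295.87 J; the sum is limited to 1 decimal place (5 s.f.).
Carrying full precision, 7295.87 × 62.104 = 453102.71048 J; 62.104 has 5 s.f., so the result keeps min(5, 5) = 5 s.f.
Rounded to 5 significant figures: 4.5310 × 10⁵ J.

4.5310 × 10⁵ J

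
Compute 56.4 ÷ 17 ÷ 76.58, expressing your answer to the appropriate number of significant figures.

56.4 ÷ 17 ÷ 76.58 = 0.0433226306976…
Multiplication/division keeps the fewest significant figures: 56.4 → 3 s.f., 17 → 2 s.f., 76.58 → 4 s.f.; limit is 2.
Rounded to 2 significant figures: 0.043.

0.043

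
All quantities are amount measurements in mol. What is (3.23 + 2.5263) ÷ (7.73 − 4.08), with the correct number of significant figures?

3.23 + 2.5263 = 5.7563, limited to 2 d.p. → 3 s.f.; 7.73 − 4.08 = 3.65, limited to 2 d.p. → 3 s.f.
Carrying full precision, 5.7563 ÷ 3.65 = 1.57706849315…; keep min(3, 3) = 3 s.f.
Rounded to 3 significant figures: 1.58.

1.58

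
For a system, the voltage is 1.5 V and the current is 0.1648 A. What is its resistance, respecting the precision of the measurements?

9.1 Ω

resistance = 1.5 V ÷ 0.1648 A = 9.10194174757… Ω.
1.5 has 2 significant figures; 0.1648 has 4.
Division/multiplication keeps the fewest: 2 significant figures.
Rounded: 9.1 Ω.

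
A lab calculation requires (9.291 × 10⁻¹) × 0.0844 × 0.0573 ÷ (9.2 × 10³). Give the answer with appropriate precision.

4.9 × 10⁻⁷

(9.291 × 10⁻¹) × 0.0844 × 0.0573 ÷ (9.2 × 10³) = 4.88395553478 × 10^-7…
Multiplication/division keeps the fewest significant figures: 9.291 × 10⁻¹ → 4 s.f., 0.0844 → 3 s.f., 0.0573 → 3 s.f., 9.2 × 10³ → 2 s.f.; limit is 2.
Rounded to 2 significant figures: 4.9 × 10⁻⁷.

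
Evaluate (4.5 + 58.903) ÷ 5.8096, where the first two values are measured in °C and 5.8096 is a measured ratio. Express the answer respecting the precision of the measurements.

4.5 °C + 58.903 °C = 63.403 °C; the sum is limited to 1 decimal place (3 s.f.).
Carrying full precision, 63.403 ÷ 5.8096 = 10.9134880198… °C; 5.8096 has 5 s.f., so the result keeps min(3, 5) = 3 s.f.
Rounded to 3 significant figures: 10.9 °C.

10.9 °C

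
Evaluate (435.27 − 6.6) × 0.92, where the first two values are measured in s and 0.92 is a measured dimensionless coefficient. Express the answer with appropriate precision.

3.9 × 10^2 s

435.27 s − 6.6 s = 428.67 s; the difference is limited to 1 decimal place (4 s.f.).
Carrying full precision, 428.67 × 0.92 = 394.3764 s; 0.92 has 2 s.f., so the result keeps min(4, 2) = 2 s.f.
Rounded to 2 significant figures: 3.9 × 10^2 s.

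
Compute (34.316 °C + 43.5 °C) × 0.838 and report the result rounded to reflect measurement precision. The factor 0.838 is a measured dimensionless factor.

65.2 °C

34.316 °C + 43.5 °C = 77.816 °C; the sum is limited to 1 decimal place (3 s.f.).
Carrying full precision, 77.816 × 0.838 = 65.209808 °C; 0.838 has 3 s.f., so the result keeps min(3, 3) = 3 s.f.
Rounded to 3 significant figures: 65.2 °C.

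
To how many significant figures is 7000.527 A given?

7

7000.527: zeros between nonzero digits are significant.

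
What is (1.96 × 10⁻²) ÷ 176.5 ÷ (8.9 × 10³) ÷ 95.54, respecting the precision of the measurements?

(1.96 × 10⁻²) ÷ 176.5 ÷ (8.9 × 10³) ÷ 95.54 = 1.30597877282 × 10^-10…
Multiplication/division keeps the fewest significant figures: 1.96 × 10⁻² → 3 s.f., 176.5 → 4 s.f., 8.9 × 10³ → 2 s.f., 95.54 → 4 s.f.; limit is 2.
Rounded to 2 significant figures: 1.3 × 10⁻¹⁰.

1.3 × 10⁻¹⁰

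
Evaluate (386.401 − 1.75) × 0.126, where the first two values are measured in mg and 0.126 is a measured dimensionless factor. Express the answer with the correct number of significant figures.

48.5 mg

386.401 mg − 1.75 mg = 384.651 mg; the difference is limited to 2 decimal places (5 s.f.).
Carrying full precision, 384.651 × 0.126 = 48.466026 mg; 0.126 has 3 s.f., so the result keeps min(5, 3) = 3 s.f.
Rounded to 3 significant figures: 48.5 mg.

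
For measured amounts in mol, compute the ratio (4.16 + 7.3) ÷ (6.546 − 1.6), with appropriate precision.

4.16 + 7.3 = 11.46, limited to 1 d.p. → 3 s.f.; 6.546 − 1.6 = 4.946, limited to 1 d.p. → 2 s.f.
Carrying full precision, 11.46 ÷ 4.946 = 2.31702385766…; keep min(3, 2) = 2 s.f.
Rounded to 2 significant figures: 2.3.

2.3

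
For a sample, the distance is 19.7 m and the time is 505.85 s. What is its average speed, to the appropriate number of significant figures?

0.0389 m/s

average speed = 19.7 m ÷ 505.85 s = 0.0389443510922… m/s.
19.7 has 3 significant figures; 505.85 has 5.
Division/multiplication keeps the fewest: 3 significant figures.
Rounded: 0.0389 m/s.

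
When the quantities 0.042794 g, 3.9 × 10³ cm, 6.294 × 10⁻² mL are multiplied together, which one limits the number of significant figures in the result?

0.042794 g → 5 s.f.; 3.9 × 10³ cm → 2 s.f.; 6.294 × 10⁻² mL → 4 s.f.
The fewest is 2 significant figures, from 3.9 × 10³ cm.

3.9 × 10³ cm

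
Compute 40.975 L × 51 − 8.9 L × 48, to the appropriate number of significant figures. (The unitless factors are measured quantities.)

40.975 × 51 = 2089.725 → 2.1 × 10^3 L (2 s.f., last digit at the 10^2 place).
8.9 × 48 = 427.2 → 4.3 × 10^2 L (2 s.f., last digit at the 10^1 place).
Difference: 1662.525 L; keep the coarser place, 10^2.
Result: 1.7 × 10^3 L.

1.7 × 10^3 L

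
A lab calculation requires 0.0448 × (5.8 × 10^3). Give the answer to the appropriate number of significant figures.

2.6 × 10^2

0.0448 × (5.8 × 10^3) = 259.84
Multiplication/division keeps the fewest significant figures: 0.0448 → 3 s.f., 5.8 × 10^3 → 2 s.f.; limit is 2.
Rounded to 2 significant figures: 2.6 × 10^2.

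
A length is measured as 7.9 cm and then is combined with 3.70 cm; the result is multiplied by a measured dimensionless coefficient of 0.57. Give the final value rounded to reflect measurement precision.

6.6 cm

7.9 cm + 3.70 cm = 11.60 cm; the sum is limited to 1 decimal place (3 s.f.).
Carrying full precision, 11.60 × 0.57 = 6.612 cm; 0.57 has 2 s.f., so the result keeps min(3, 2) = 2 s.f.
Rounded to 2 significant figures: 6.6 cm.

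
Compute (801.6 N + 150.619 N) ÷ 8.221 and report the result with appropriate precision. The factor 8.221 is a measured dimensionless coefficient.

115.8 N

801.6 N + 150.619 N = 952.219 N; the sum is limited to 1 decimal place (4 s.f.).
Carrying full precision, 952.219 ÷ 8.221 = 115.827636541… N; 8.221 has 4 s.f., so the result keeps min(4, 4) = 4 s.f.
Rounded to 4 significant figures: 115.8 N.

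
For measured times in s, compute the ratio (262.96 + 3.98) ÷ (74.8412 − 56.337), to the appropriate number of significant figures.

14.426

262.96 + 3.98 = 266.94, limited to 2 d.p. → 5 s.f.; 74.8412 − 56.337 = 18.5042, limited to 3 d.p. → 5 s.f.
Carrying full precision, 266.94 ÷ 18.5042 = 14.4259141168…; keep min(5, 5) = 5 s.f.
Rounded to 5 significant figures: 14.426.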